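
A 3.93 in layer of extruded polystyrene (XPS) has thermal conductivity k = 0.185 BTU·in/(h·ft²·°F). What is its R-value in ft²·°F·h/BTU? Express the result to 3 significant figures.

R = L/k = 3.93/0.185 = 21.24 ft²·°F·h/BTU

21.2 ft²·°F·h/BTU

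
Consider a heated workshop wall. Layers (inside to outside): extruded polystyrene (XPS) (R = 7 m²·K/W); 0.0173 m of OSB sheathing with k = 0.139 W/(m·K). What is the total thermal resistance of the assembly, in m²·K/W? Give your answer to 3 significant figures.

7.12 m²·K/W

0.0173/0.139 = 0.1245
R_total = 7 + 0.1245 = 7.124 m²·K/W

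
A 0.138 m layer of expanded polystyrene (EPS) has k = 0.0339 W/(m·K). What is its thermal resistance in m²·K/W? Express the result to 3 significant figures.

4.07 m²·K/W

R = L/k = 0.138/0.0339 = 4.071 m²·K/W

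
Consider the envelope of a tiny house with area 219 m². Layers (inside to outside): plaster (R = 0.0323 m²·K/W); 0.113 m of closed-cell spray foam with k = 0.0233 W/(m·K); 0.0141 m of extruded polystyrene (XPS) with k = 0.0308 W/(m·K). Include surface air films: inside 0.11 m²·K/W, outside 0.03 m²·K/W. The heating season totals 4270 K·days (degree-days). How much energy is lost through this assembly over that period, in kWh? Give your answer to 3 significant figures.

4100 kWh

0.113/0.0233 = 4.85
0.0141/0.0308 = 0.4578
R_total = 0.11 + 0.0323 + 4.85 + 0.4578 + 0.03 = 5.48 m²·K/W
E = A × HDD × 24 / R / 1000 = 219 × 4270 × 24 / 5.48 / 1000 = 4096 kWh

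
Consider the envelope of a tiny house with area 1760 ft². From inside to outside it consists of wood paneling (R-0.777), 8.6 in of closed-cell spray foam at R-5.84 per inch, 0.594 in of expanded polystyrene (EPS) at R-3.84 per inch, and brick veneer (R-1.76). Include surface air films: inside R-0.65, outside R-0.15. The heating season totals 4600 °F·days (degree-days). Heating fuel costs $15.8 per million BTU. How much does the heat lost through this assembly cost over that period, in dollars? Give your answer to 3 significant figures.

8.6 × 5.84 = 50.22
0.594 × 3.84 = 2.281
R_total = 0.65 + 0.777 + 50.22 + 2.281 + 1.76 + 0.15 = 55.84 ft²·°F·h/BTU
E = A × HDD × 24 / R = 1760 × 4600 × 24 / 55.84 = 3480000 BTU
Cost = 3480000/10⁶ × 15.8 = $54.98

55.0 dollars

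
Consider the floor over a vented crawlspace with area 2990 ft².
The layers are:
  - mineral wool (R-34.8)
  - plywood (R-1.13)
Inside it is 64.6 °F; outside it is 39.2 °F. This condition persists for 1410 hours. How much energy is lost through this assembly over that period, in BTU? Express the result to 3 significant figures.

2980000 BTU

R_total = 34.8 + 1.13 = 35.93 ft²·°F·h/BTU
Q = 2990 × (64.6 − 39.2) / 35.93 = 2114 BTU/h
E = 2114 × 1410 = 2980000 BTU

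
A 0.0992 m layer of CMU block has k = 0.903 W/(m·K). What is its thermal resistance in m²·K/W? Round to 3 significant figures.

R = L/k = 0.0992/0.903 = 0.1099 m²·K/W

0.110 m²·K/W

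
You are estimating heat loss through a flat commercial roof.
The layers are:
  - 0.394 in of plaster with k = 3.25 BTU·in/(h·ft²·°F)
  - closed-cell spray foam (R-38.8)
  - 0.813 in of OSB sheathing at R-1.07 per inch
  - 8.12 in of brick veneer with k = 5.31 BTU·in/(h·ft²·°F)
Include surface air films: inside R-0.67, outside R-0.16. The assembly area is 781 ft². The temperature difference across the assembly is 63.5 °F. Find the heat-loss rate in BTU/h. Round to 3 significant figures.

0.394/3.25 = 0.1212
0.813 × 1.07 = 0.8699
8.12/5.31 = 1.529
R_total = 0.67 + 0.1212 + 38.8 + 0.8699 + 1.529 + 0.16 = 42.15 ft²·°F·h/BTU
Q = A·ΔT/R = 781 × 63.5 / 42.15 = 1177 BTU/h

1180 BTU/h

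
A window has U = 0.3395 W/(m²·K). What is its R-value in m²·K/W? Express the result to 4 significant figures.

2.946 m²·K/W

R = 1/U = 1/0.3395 = 2.9455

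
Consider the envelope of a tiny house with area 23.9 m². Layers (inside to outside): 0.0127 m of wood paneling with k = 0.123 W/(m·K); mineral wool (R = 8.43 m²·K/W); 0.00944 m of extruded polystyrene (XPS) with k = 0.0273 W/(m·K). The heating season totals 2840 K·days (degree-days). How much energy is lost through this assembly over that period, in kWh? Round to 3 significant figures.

183 kWh

0.0127/0.123 = 0.1033
0.00944/0.0273 = 0.3458
R_total = 0.1033 + 8.43 + 0.3458 = 8.879 m²·K/W
E = A × HDD × 24 / R / 1000 = 23.9 × 2840 × 24 / 8.879 / 1000 = 183.5 kWh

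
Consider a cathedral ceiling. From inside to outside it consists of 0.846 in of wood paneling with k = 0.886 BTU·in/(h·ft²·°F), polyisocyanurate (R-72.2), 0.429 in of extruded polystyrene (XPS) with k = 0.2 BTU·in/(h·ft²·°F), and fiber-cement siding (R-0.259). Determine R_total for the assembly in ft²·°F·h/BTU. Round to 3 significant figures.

0.846/0.886 = 0.9549
0.429/0.2 = 2.145
R_total = 0.9549 + 72.2 + 2.145 + 0.259 = 75.56 ft²·°F·h/BTU

75.6 ft²·°F·h/BTU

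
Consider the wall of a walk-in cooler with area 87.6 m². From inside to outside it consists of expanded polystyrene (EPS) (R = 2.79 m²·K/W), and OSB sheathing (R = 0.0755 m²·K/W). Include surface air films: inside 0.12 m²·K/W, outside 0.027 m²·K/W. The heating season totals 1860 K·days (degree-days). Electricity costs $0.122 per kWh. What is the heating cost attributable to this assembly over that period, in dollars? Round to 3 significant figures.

158 dollars

R_total = 0.12 + 2.79 + 0.0755 + 0.027 = 3.013 m²·K/W
E = A × HDD × 24 / R / 1000 = 87.6 × 1860 × 24 / 3.013 / 1000 = 1298 kWh
Cost = 1298 × 0.122 = $158.4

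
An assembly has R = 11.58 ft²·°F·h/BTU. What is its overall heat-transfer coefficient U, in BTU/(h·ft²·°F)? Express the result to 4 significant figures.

U = 1/R = 1/11.58 = 0.086356

0.08636 BTU/(h·ft²·°F)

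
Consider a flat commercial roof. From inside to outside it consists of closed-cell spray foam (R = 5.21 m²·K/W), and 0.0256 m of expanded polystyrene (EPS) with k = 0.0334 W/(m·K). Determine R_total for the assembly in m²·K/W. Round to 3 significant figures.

5.98 m²·K/W

0.0256/0.0334 = 0.7665
R_total = 5.21 + 0.7665 = 5.976 m²·K/W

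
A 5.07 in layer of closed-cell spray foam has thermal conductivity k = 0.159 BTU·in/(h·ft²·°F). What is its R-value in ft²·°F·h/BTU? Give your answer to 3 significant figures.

R = L/k = 5.07/0.159 = 31.89 ft²·°F·h/BTU

31.9 ft²·°F·h/BTU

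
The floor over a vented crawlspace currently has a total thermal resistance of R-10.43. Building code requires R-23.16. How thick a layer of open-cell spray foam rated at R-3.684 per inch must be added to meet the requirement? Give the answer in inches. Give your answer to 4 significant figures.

ΔR = 23.16 − 10.43 = 12.73 ft²·°F·h/BTU
L = ΔR / (R/in) = 12.73/3.684 = 3.4555 in

3.455 in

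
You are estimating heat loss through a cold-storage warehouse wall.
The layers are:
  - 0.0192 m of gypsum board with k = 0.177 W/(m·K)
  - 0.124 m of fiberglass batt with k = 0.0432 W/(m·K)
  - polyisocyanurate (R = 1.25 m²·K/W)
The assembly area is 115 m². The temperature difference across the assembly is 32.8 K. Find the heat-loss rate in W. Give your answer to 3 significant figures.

0.0192/0.177 = 0.1085
0.124/0.0432 = 2.87
R_total = 0.1085 + 2.87 + 1.25 = 4.229 m²·K/W
Q = A·ΔT/R = 115 × 32.8 / 4.229 = 892 W

892 W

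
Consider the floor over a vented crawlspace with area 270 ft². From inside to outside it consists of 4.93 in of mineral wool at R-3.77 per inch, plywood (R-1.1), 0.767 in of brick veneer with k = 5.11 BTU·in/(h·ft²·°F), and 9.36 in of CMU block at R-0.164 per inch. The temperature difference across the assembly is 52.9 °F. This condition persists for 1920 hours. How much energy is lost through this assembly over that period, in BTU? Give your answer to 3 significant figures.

1280000 BTU

4.93 × 3.77 = 18.59
0.767/5.11 = 0.1501
9.36 × 0.164 = 1.535
R_total = 18.59 + 1.1 + 0.1501 + 1.535 = 21.37 ft²·°F·h/BTU
Q = 270 × 52.9 / 21.37 = 668.3 BTU/h
E = 668.3 × 1920 = 1283000 BTU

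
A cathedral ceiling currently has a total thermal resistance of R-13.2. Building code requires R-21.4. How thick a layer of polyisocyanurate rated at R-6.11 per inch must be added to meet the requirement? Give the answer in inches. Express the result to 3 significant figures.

ΔR = 21.4 − 13.2 = 8.2 ft²·°F·h/BTU
L = ΔR / (R/in) = 8.2/6.11 = 1.342 in

1.34 in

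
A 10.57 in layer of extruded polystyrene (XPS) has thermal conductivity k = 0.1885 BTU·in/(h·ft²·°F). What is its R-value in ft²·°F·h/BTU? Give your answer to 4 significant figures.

R = L/k = 10.57/0.1885 = 56.074 ft²·°F·h/BTU

56.07 ft²·°F·h/BTU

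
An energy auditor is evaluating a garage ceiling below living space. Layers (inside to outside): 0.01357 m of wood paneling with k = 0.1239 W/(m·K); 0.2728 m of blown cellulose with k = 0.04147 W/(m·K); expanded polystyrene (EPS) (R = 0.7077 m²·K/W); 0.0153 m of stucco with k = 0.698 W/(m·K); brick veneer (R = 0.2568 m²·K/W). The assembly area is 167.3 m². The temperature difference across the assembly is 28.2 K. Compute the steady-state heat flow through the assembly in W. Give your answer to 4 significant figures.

0.01357/0.1239 = 0.10952
0.2728/0.04147 = 6.5782
0.0153/0.698 = 0.02192
R_total = 0.10952 + 6.5782 + 0.7077 + 0.02192 + 0.2568 = 7.6742 m²·K/W
Q = A·ΔT/R = 167.3 × 28.2 / 7.6742 = 614.77 W

614.8 W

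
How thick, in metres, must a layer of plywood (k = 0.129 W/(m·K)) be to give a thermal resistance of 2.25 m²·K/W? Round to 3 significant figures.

L = R·k = 2.25 × 0.129 = 0.2903 m

0.290 m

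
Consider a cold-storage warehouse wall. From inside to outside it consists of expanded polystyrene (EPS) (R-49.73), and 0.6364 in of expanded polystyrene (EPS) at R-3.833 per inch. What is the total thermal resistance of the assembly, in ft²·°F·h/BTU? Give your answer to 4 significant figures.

52.17 ft²·°F·h/BTU

0.6364 × 3.833 = 2.4393
R_total = 49.73 + 2.4393 = 52.169 ft²·°F·h/BTU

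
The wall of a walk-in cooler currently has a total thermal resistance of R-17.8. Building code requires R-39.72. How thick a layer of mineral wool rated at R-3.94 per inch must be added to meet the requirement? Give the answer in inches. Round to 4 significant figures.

5.563 in

ΔR = 39.72 − 17.8 = 21.92 ft²·°F·h/BTU
L = ΔR / (R/in) = 21.92/3.94 = 5.5635 in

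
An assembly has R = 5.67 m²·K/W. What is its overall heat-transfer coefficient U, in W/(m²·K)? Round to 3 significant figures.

U = 1/R = 1/5.67 = 0.1764

0.176 W/(m²·K)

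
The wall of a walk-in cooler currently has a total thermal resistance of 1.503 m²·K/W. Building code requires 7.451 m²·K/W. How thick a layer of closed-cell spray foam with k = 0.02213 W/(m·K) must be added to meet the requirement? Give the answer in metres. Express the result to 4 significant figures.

ΔR = 7.451 − 1.503 = 5.948 m²·K/W
L = ΔR × k = 5.948 × 0.02213 = 0.13163 m

0.1316 m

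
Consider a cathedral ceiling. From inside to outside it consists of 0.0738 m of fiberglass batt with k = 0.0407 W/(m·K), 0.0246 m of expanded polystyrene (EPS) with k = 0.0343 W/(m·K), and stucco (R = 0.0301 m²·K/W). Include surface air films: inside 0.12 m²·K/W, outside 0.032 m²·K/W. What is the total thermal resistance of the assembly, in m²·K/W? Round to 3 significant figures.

0.0738/0.0407 = 1.813
0.0246/0.0343 = 0.7172
R_total = 0.12 + 1.813 + 0.7172 + 0.0301 + 0.032 = 2.713 m²·K/W

2.71 m²·K/W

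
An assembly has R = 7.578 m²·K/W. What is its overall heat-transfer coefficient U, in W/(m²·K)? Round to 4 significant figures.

0.1320 W/(m²·K)

U = 1/R = 1/7.578 = 0.13196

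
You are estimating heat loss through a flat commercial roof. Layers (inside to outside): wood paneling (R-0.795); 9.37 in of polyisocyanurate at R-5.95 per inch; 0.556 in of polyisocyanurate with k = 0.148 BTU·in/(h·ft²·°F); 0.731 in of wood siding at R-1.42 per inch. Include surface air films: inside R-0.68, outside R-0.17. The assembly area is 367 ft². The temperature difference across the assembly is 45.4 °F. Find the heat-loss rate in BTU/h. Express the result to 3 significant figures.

9.37 × 5.95 = 55.75
0.556/0.148 = 3.757
0.731 × 1.42 = 1.038
R_total = 0.68 + 0.795 + 55.75 + 3.757 + 1.038 + 0.17 = 62.19 ft²·°F·h/BTU
Q = A·ΔT/R = 367 × 45.4 / 62.19 = 267.9 BTU/h

268 BTU/h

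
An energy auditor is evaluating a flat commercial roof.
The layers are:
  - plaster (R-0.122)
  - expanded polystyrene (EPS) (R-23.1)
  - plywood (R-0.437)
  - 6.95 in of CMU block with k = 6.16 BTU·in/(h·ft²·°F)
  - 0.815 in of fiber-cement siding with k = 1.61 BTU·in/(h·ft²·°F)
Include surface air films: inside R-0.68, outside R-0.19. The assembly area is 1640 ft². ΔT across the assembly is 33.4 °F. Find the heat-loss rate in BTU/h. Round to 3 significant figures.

2090 BTU/h

6.95/6.16 = 1.128
0.815/1.61 = 0.5062
R_total = 0.68 + 0.122 + 23.1 + 0.437 + 1.128 + 0.5062 + 0.19 = 26.16 ft²·°F·h/BTU
Q = A·ΔT/R = 1640 × 33.4 / 26.16 = 2094 BTU/h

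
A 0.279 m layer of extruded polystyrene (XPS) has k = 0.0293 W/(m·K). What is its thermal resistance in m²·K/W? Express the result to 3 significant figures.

R = L/k = 0.279/0.0293 = 9.522 m²·K/W

9.52 m²·K/W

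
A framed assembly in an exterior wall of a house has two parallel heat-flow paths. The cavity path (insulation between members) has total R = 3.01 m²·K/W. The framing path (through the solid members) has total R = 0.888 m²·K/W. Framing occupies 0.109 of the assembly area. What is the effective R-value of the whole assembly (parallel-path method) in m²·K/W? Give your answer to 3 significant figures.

2.39 m²·K/W

U_eff = 0.891/3.01 + 0.109/0.888 = 0.296 + 0.1227 = 0.4188
R_eff = 1/U_eff = 2.388 m²·K/W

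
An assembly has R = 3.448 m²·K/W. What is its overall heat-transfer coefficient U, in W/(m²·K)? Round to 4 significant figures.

U = 1/R = 1/3.448 = 0.29002

0.2900 W/(m²·K)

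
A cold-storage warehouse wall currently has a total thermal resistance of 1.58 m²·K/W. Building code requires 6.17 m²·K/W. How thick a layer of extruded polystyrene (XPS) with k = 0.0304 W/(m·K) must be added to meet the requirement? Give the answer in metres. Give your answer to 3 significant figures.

0.140 m

ΔR = 6.17 − 1.58 = 4.59 m²·K/W
L = ΔR × k = 4.59 × 0.0304 = 0.1395 m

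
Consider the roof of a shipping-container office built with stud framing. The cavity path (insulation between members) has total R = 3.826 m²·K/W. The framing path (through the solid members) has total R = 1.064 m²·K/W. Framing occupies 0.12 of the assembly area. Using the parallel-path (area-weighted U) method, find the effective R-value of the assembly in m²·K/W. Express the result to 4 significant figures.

U_eff = 0.88/3.826 + 0.12/1.064 = 0.23001 + 0.11278 = 0.34279
R_eff = 1/U_eff = 2.9173 m²·K/W

2.917 m²·K/W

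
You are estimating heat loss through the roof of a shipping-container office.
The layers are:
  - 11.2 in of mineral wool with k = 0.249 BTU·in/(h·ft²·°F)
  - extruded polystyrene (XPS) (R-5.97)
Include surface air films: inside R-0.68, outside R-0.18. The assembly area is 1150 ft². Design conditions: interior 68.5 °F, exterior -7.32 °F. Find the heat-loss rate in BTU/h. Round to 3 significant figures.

1680 BTU/h

11.2/0.249 = 44.98
R_total = 0.68 + 44.98 + 5.97 + 0.18 = 51.81 ft²·°F·h/BTU
Q = A·ΔT/R = 1150 × (68.5 − (-7.32)) / 51.81 = 1683 BTU/h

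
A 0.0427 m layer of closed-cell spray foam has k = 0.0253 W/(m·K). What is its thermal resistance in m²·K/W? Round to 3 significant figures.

1.69 m²·K/W

R = L/k = 0.0427/0.0253 = 1.688 m²·K/W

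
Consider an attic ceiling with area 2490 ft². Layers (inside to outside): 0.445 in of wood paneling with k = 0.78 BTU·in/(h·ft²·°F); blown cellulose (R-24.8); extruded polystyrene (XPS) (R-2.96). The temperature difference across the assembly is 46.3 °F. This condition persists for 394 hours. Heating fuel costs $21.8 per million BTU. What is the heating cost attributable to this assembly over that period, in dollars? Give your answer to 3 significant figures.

35.0 dollars

0.445/0.78 = 0.5705
R_total = 0.5705 + 24.8 + 2.96 = 28.33 ft²·°F·h/BTU
Q = 2490 × 46.3 / 28.33 = 4069 BTU/h
E = 4069 × 394 = 1603000 BTU
Cost = 1603000/10⁶ × 21.8 = $34.95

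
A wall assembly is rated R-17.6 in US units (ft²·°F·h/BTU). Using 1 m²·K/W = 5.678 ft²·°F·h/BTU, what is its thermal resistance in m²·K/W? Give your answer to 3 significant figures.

3.10 m²·K/W

R_SI = 17.6/5.678 = 3.1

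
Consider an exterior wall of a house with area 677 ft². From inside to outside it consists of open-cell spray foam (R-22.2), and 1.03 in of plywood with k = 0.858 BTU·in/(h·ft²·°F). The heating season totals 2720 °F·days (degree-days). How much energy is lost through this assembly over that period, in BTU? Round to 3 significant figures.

1890000 BTU

1.03/0.858 = 1.2
R_total = 22.2 + 1.2 = 23.4 ft²·°F·h/BTU
E = A × HDD × 24 / R = 677 × 2720 × 24 / 23.4 = 1889000 BTU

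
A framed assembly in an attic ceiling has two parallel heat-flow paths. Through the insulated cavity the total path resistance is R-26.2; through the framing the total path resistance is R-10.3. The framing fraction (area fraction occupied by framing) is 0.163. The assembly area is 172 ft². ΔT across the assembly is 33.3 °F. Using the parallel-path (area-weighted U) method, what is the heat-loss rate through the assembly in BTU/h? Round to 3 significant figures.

U_eff = 0.837/26.2 + 0.163/10.3 = 0.03195 + 0.01583 = 0.04777
R_eff = 1/U_eff = 20.93 ft²·°F·h/BTU
Q = 172 × 33.3 / 20.93 = 273.6 BTU/h

274 BTU/h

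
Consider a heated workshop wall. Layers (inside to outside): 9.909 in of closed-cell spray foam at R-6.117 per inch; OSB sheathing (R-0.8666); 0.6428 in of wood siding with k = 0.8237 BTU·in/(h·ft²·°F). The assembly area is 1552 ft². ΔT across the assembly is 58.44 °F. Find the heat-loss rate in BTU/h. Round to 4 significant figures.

9.909 × 6.117 = 60.613
0.6428/0.8237 = 0.78038
R_total = 60.613 + 0.8666 + 0.78038 = 62.26 ft²·°F·h/BTU
Q = A·ΔT/R = 1552 × 58.44 / 62.26 = 1456.8 BTU/h

1457 BTU/h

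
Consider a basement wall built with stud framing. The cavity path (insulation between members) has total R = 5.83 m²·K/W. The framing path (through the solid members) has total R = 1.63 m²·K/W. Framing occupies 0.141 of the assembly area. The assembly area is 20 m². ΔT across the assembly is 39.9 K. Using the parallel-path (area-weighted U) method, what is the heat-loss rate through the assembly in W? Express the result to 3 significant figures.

187 W

U_eff = 0.859/5.83 + 0.141/1.63 = 0.1473 + 0.0865 = 0.2338
R_eff = 1/U_eff = 4.276 m²·K/W
Q = 20 × 39.9 / 4.276 = 186.6 W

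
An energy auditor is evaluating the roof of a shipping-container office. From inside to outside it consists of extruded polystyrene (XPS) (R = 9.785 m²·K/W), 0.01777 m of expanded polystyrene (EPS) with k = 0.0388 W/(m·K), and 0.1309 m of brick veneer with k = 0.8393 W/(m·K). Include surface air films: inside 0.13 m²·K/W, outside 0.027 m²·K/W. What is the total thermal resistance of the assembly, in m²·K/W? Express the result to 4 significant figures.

10.56 m²·K/W

0.01777/0.0388 = 0.45799
0.1309/0.8393 = 0.15596
R_total = 0.13 + 9.785 + 0.45799 + 0.15596 + 0.027 = 10.556 m²·K/W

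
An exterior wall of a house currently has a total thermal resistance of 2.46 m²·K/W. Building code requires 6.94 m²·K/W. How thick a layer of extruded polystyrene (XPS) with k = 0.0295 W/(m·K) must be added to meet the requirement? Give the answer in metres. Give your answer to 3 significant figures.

ΔR = 6.94 − 2.46 = 4.48 m²·K/W
L = ΔR × k = 4.48 × 0.0295 = 0.1322 m

0.132 m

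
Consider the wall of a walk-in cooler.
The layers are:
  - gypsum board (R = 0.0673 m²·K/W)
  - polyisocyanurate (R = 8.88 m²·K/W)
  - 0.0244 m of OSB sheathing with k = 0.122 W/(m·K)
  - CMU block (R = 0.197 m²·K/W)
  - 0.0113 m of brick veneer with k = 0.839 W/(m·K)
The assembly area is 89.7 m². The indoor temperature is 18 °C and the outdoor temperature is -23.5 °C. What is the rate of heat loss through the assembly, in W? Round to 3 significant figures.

0.0244/0.122 = 0.2
0.0113/0.839 = 0.01347
R_total = 0.0673 + 8.88 + 0.2 + 0.197 + 0.01347 = 9.358 m²·K/W
Q = A·ΔT/R = 89.7 × (18 − (-23.5)) / 9.358 = 397.8 W

398 W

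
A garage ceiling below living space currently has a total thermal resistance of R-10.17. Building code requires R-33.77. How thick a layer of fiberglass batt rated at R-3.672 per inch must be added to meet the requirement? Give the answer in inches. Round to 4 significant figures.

ΔR = 33.77 − 10.17 = 23.6 ft²·°F·h/BTU
L = ΔR / (R/in) = 23.6/3.672 = 6.427 in

6.427 in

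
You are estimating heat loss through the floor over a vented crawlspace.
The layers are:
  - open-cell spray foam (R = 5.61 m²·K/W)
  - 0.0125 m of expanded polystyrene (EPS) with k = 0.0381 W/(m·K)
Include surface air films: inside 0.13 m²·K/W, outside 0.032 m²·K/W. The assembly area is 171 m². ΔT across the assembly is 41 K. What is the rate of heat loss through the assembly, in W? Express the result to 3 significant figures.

1150 W

0.0125/0.0381 = 0.3281
R_total = 0.13 + 5.61 + 0.3281 + 0.032 = 6.1 m²·K/W
Q = A·ΔT/R = 171 × 41 / 6.1 = 1149 W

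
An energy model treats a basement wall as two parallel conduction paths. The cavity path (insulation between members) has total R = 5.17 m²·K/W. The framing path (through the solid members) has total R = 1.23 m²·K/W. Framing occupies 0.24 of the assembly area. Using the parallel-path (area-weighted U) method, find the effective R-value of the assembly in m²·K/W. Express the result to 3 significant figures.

2.92 m²·K/W

U_eff = 0.76/5.17 + 0.24/1.23 = 0.147 + 0.1951 = 0.3421
R_eff = 1/U_eff = 2.923 m²·K/W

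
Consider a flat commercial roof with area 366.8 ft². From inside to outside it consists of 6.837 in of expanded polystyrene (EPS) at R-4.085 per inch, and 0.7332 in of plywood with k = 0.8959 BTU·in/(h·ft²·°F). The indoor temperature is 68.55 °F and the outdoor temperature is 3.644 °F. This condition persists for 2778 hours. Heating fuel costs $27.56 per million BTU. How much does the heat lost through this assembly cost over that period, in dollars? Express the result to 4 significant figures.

6.837 × 4.085 = 27.929
0.7332/0.8959 = 0.81839
R_total = 27.929 + 0.81839 = 28.748 ft²·°F·h/BTU
Q = 366.8 × (68.55 − 3.644) / 28.748 = 828.16 BTU/h
E = 828.16 × 2778 = 2300600 BTU
Cost = 2300600/10⁶ × 27.56 = $63.405

63.41 dollars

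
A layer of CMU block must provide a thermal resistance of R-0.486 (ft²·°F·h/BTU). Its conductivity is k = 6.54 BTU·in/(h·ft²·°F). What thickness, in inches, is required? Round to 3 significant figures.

3.18 in

L = R × k = 0.486 × 6.54 = 3.178 in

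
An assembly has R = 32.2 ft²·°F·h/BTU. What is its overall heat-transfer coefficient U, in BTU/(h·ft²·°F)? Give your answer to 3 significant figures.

U = 1/R = 1/32.2 = 0.03106

0.0311 BTU/(h·ft²·°F)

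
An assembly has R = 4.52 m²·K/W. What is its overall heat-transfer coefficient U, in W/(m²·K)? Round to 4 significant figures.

U = 1/R = 1/4.52 = 0.22124

0.2212 W/(m²·K)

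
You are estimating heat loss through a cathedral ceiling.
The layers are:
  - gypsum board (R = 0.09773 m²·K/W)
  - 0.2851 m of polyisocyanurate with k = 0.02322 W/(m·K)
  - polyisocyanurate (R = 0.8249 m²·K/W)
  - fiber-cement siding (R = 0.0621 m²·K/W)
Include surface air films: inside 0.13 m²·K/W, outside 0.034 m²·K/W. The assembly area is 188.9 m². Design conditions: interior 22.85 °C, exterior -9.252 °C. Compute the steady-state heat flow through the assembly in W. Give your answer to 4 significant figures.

0.2851/0.02322 = 12.278
R_total = 0.13 + 0.09773 + 12.278 + 0.8249 + 0.0621 + 0.034 = 13.427 m²·K/W
Q = A·ΔT/R = 188.9 × (22.85 − (-9.252)) / 13.427 = 451.63 W

451.6 W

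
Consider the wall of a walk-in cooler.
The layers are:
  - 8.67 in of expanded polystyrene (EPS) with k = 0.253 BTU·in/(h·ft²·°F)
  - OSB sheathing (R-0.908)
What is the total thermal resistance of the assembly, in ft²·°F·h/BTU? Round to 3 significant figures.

35.2 ft²·°F·h/BTU

8.67/0.253 = 34.27
R_total = 34.27 + 0.908 = 35.18 ft²·°F·h/BTU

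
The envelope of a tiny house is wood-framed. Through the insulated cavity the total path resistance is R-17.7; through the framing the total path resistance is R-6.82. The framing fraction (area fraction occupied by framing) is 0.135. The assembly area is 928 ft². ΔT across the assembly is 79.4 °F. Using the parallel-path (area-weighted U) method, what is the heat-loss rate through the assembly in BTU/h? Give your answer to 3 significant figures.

U_eff = 0.865/17.7 + 0.135/6.82 = 0.04887 + 0.01979 = 0.06866
R_eff = 1/U_eff = 14.56 ft²·°F·h/BTU
Q = 928 × 79.4 / 14.56 = 5059 BTU/h

5060 BTU/h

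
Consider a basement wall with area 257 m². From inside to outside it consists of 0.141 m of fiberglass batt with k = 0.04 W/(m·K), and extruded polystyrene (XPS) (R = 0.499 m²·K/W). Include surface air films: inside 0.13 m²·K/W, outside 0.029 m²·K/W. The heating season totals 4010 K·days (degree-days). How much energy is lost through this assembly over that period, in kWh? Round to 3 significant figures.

0.141/0.04 = 3.525
R_total = 0.13 + 3.525 + 0.499 + 0.029 = 4.183 m²·K/W
E = A × HDD × 24 / R / 1000 = 257 × 4010 × 24 / 4.183 / 1000 = 5913 kWh

5910 kWh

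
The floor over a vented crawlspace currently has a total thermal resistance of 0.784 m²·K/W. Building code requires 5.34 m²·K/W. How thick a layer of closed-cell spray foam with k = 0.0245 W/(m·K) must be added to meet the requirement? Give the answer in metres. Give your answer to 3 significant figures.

ΔR = 5.34 − 0.784 = 4.556 m²·K/W
L = ΔR × k = 4.556 × 0.0245 = 0.1116 m

0.112 m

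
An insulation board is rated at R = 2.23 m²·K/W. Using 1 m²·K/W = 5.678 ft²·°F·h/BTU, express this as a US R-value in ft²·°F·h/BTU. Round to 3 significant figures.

R_US = 2.23 × 5.678 = 12.66

12.7 ft²·°F·h/BTU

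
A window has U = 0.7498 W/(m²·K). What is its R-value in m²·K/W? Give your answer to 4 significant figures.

R = 1/U = 1/0.7498 = 1.3337

1.334 m²·K/W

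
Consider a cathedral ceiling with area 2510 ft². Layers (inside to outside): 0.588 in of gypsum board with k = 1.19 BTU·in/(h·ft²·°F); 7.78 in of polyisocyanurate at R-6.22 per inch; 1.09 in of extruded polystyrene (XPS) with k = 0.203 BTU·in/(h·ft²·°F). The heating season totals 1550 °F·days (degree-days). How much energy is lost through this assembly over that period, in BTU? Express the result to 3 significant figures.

1720000 BTU

0.588/1.19 = 0.4941
7.78 × 6.22 = 48.39
1.09/0.203 = 5.369
R_total = 0.4941 + 48.39 + 5.369 = 54.26 ft²·°F·h/BTU
E = A × HDD × 24 / R = 2510 × 1550 × 24 / 54.26 = 1721000 BTU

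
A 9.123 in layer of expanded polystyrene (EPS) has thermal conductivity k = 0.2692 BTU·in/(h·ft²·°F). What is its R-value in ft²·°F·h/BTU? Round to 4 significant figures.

33.89 ft²·°F·h/BTU

R = L/k = 9.123/0.2692 = 33.889 ft²·°F·h/BTU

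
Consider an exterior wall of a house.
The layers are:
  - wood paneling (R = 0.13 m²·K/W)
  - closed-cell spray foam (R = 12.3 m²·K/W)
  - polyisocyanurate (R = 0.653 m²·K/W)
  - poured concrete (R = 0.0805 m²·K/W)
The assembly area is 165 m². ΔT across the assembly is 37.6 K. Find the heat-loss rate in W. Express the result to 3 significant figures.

471 W

R_total = 0.13 + 12.3 + 0.653 + 0.0805 = 13.16 m²·K/W
Q = A·ΔT/R = 165 × 37.6 / 13.16 = 471.3 W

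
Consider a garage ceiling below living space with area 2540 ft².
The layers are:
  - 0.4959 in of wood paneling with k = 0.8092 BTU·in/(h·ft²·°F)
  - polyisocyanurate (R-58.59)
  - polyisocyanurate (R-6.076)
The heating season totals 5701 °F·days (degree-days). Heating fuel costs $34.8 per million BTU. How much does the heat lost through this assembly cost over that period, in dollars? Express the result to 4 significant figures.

185.3 dollars

0.4959/0.8092 = 0.61283
R_total = 0.61283 + 58.59 + 6.076 = 65.279 ft²·°F·h/BTU
E = A × HDD × 24 / R = 2540 × 5701 × 24 / 65.279 = 5323800 BTU
Cost = 5323800/10⁶ × 34.8 = $185.27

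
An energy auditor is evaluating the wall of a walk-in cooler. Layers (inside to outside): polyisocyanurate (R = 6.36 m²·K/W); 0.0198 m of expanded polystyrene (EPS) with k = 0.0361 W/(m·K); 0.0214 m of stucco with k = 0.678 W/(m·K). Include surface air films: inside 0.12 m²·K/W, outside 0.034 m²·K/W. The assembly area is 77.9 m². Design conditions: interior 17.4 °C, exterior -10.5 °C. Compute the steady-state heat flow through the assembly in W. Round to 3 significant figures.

0.0198/0.0361 = 0.5485
0.0214/0.678 = 0.03156
R_total = 0.12 + 6.36 + 0.5485 + 0.03156 + 0.034 = 7.094 m²·K/W
Q = A·ΔT/R = 77.9 × (17.4 − (-10.5)) / 7.094 = 306.4 W

306 W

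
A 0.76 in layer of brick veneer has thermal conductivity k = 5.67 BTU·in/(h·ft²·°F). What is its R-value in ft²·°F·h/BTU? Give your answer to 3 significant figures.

R = L/k = 0.76/5.67 = 0.134 ft²·°F·h/BTU

0.134 ft²·°F·h/BTU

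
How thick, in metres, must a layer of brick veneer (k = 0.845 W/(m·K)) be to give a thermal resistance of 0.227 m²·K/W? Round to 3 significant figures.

L = R·k = 0.227 × 0.845 = 0.1918 m

0.192 m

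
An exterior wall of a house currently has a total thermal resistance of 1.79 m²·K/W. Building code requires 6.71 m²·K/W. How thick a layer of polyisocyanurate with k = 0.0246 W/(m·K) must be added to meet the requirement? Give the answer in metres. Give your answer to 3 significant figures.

ΔR = 6.71 − 1.79 = 4.92 m²·K/W
L = ΔR × k = 4.92 × 0.0246 = 0.121 m

0.121 m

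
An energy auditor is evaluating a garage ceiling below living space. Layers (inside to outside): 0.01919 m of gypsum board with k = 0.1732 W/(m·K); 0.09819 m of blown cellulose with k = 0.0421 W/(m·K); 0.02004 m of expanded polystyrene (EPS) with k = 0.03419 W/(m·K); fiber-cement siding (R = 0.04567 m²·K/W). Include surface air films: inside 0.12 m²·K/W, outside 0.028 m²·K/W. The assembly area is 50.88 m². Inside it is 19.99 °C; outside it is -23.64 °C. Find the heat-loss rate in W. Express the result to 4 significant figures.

688.8 W

0.01919/0.1732 = 0.1108
0.09819/0.0421 = 2.3323
0.02004/0.03419 = 0.58614
R_total = 0.12 + 0.1108 + 2.3323 + 0.58614 + 0.04567 + 0.028 = 3.2229 m²·K/W
Q = A·ΔT/R = 50.88 × (19.99 − (-23.64)) / 3.2229 = 688.79 W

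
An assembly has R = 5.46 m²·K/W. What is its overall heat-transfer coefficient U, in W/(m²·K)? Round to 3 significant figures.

0.183 W/(m²·K)

U = 1/R = 1/5.46 = 0.1832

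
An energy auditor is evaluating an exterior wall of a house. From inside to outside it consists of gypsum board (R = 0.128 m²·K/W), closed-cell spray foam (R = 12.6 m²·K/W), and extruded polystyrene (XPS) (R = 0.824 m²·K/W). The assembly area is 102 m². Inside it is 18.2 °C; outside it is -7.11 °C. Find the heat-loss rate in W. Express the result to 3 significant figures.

R_total = 0.128 + 12.6 + 0.824 = 13.55 m²·K/W
Q = A·ΔT/R = 102 × (18.2 − (-7.11)) / 13.55 = 190.5 W

190 W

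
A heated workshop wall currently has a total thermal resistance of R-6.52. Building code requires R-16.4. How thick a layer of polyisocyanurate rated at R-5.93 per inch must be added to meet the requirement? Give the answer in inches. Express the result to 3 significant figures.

ΔR = 16.4 − 6.52 = 9.88 ft²·°F·h/BTU
L = ΔR / (R/in) = 9.88/5.93 = 1.666 in

1.67 in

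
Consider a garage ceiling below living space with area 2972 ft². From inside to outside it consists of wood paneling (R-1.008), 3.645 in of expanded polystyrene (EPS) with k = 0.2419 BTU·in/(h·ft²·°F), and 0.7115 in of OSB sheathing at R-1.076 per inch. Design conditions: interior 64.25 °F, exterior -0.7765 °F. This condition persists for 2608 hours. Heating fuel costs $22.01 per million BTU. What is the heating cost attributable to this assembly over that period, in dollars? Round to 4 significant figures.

658.7 dollars

3.645/0.2419 = 15.068
0.7115 × 1.076 = 0.76557
R_total = 1.008 + 15.068 + 0.76557 = 16.842 ft²·°F·h/BTU
Q = 2972 × (64.25 − (-0.7765)) / 16.842 = 11475 BTU/h
E = 11475 × 2608 = 29927000 BTU
Cost = 29927000/10⁶ × 22.01 = $658.69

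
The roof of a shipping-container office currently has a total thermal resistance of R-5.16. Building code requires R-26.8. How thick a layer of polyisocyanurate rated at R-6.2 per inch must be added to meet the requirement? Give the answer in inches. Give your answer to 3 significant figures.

ΔR = 26.8 − 5.16 = 21.64 ft²·°F·h/BTU
L = ΔR / (R/in) = 21.64/6.2 = 3.49 in

3.49 in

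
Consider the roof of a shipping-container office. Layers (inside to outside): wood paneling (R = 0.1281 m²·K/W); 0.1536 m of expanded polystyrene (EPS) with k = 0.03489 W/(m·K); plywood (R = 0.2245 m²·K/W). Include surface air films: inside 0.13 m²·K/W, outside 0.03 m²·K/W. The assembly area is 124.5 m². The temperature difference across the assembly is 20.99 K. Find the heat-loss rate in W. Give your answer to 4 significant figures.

0.1536/0.03489 = 4.4024
R_total = 0.13 + 0.1281 + 4.4024 + 0.2245 + 0.03 = 4.915 m²·K/W
Q = A·ΔT/R = 124.5 × 20.99 / 4.915 = 531.69 W

531.7 W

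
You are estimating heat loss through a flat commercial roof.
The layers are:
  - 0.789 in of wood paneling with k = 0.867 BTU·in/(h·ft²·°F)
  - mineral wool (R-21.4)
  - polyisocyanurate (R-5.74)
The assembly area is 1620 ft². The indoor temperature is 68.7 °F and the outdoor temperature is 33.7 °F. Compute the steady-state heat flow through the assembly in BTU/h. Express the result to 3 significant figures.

2020 BTU/h

0.789/0.867 = 0.91
R_total = 0.91 + 21.4 + 5.74 = 28.05 ft²·°F·h/BTU
Q = A·ΔT/R = 1620 × (68.7 − 33.7) / 28.05 = 2021 BTU/h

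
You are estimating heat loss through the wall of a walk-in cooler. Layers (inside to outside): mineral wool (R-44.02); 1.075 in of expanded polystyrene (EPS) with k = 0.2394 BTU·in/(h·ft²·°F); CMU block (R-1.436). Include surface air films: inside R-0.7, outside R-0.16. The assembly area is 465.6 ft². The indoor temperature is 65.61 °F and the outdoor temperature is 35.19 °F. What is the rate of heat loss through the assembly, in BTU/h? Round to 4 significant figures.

1.075/0.2394 = 4.4904
R_total = 0.7 + 44.02 + 4.4904 + 1.436 + 0.16 = 50.806 ft²·°F·h/BTU
Q = A·ΔT/R = 465.6 × (65.61 − 35.19) / 50.806 = 278.77 BTU/h

278.8 BTU/h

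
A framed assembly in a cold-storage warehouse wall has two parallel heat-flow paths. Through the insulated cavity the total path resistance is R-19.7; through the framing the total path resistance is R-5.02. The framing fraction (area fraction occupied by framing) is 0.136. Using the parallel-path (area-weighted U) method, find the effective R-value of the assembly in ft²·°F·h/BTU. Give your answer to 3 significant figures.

14.1 ft²·°F·h/BTU

U_eff = 0.864/19.7 + 0.136/5.02 = 0.04386 + 0.02709 = 0.07095
R_eff = 1/U_eff = 14.09 ft²·°F·h/BTU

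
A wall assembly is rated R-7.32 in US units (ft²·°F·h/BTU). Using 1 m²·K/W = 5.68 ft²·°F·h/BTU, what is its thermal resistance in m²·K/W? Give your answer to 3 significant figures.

1.29 m²·K/W

R_SI = 7.32/5.68 = 1.289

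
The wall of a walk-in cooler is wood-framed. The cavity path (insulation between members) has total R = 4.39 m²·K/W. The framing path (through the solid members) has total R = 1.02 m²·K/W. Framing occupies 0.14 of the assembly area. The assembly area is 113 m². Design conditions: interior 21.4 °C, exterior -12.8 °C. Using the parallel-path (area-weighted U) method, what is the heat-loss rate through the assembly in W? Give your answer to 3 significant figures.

U_eff = 0.86/4.39 + 0.14/1.02 = 0.1959 + 0.1373 = 0.3332
R_eff = 1/U_eff = 3.002 m²·K/W
Q = 113 × (21.4 − (-12.8)) / 3.002 = 1288 W

1290 W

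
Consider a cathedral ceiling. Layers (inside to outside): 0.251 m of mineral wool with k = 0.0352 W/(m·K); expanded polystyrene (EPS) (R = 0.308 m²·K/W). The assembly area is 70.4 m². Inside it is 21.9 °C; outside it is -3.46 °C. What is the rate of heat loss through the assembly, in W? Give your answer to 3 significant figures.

240 W

0.251/0.0352 = 7.131
R_total = 7.131 + 0.308 = 7.439 m²·K/W
Q = A·ΔT/R = 70.4 × (21.9 − (-3.46)) / 7.439 = 240 W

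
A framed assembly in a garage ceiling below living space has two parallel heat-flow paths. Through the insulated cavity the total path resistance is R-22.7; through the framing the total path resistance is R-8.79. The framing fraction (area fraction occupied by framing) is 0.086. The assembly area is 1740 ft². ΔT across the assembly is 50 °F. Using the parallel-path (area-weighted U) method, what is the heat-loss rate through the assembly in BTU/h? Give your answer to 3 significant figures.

U_eff = 0.914/22.7 + 0.086/8.79 = 0.04026 + 0.009784 = 0.05005
R_eff = 1/U_eff = 19.98 ft²·°F·h/BTU
Q = 1740 × 50 / 19.98 = 4354 BTU/h

4350 BTU/h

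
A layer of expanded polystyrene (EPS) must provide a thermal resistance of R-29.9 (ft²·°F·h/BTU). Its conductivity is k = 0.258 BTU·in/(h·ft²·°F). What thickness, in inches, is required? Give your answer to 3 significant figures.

7.71 in

L = R × k = 29.9 × 0.258 = 7.714 in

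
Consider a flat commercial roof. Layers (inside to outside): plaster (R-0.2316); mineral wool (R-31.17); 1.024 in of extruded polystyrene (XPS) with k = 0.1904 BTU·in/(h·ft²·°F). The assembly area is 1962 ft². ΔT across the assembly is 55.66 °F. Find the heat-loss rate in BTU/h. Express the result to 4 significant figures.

1.024/0.1904 = 5.3782
R_total = 0.2316 + 31.17 + 5.3782 = 36.78 ft²·°F·h/BTU
Q = A·ΔT/R = 1962 × 55.66 / 36.78 = 2969.2 BTU/h

2969 BTU/h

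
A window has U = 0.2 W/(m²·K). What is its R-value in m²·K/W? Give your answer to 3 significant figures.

R = 1/U = 1/0.2 = 5

5.00 m²·K/W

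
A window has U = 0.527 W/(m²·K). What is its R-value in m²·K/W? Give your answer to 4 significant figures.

R = 1/U = 1/0.527 = 1.8975

1.898 m²·K/W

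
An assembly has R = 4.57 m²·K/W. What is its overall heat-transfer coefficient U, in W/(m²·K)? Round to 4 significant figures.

U = 1/R = 1/4.57 = 0.21882

0.2188 W/(m²·K)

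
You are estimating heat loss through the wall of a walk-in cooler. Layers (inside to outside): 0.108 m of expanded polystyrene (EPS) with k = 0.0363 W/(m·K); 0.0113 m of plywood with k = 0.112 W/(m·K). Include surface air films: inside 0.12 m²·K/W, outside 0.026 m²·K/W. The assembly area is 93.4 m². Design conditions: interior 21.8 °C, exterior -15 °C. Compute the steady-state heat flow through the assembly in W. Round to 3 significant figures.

1070 W

0.108/0.0363 = 2.975
0.0113/0.112 = 0.1009
R_total = 0.12 + 2.975 + 0.1009 + 0.026 = 3.222 m²·K/W
Q = A·ΔT/R = 93.4 × (21.8 − (-15)) / 3.222 = 1067 W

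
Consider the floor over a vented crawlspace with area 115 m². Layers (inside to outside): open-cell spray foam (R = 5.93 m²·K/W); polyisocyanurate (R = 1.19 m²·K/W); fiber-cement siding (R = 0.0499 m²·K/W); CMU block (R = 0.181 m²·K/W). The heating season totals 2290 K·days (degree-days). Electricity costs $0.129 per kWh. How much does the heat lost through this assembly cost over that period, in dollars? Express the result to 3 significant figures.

R_total = 5.93 + 1.19 + 0.0499 + 0.181 = 7.351 m²·K/W
E = A × HDD × 24 / R / 1000 = 115 × 2290 × 24 / 7.351 / 1000 = 859.8 kWh
Cost = 859.8 × 0.129 = $110.9

111 dollars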